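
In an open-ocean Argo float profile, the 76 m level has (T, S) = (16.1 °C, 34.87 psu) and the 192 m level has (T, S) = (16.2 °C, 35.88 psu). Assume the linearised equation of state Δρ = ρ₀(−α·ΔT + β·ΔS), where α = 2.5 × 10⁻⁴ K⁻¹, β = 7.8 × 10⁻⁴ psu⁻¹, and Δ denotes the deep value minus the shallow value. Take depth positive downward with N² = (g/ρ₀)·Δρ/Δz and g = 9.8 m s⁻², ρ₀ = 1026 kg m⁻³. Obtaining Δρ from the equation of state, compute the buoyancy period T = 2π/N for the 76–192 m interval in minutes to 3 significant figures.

ΔT = +0.1 K, ΔS = +1.01 psu (deep − shallow).
Δρ/ρ₀ = −αΔT + βΔS = -2.50 × 10⁻⁵ + 7.878 × 10⁻⁴ = 7.628 × 10⁻⁴, so Δρ ≈ 0.7826 kg m⁻³.
N² = (g/ρ₀)·Δρ/Δz = g·(Δρ/ρ₀)/Δz = 9.8 × 7.628 × 10⁻⁴ / 116 = 6.4443 × 10⁻⁵ s⁻².
N = √(6.4443 × 10⁻⁵) = 8.0276 × 10⁻³ rad s⁻¹ → T = 2π/N = 782.70 s = 13.045 min ≈ 13.0 min.

13.0 min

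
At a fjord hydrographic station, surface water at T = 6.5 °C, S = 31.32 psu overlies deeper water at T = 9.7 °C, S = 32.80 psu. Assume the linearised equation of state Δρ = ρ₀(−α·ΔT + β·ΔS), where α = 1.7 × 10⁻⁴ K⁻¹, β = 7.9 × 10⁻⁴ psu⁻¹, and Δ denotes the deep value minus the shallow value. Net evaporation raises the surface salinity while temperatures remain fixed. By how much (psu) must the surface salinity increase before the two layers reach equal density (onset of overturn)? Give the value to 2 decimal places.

Neutral buoyancy requires −α(T_deep − T_surf) + β(S_deep − S_surf′) = 0.
S_surf′ = S_deep − (α/β)·ΔT = 32.80 − (1.7 × 10⁻⁴/7.9 × 10⁻⁴)·(+3.2) = 32.1114 psu.
Increase required: 32.1114 − 31.32 = 0.7914 psu.

0.79 psu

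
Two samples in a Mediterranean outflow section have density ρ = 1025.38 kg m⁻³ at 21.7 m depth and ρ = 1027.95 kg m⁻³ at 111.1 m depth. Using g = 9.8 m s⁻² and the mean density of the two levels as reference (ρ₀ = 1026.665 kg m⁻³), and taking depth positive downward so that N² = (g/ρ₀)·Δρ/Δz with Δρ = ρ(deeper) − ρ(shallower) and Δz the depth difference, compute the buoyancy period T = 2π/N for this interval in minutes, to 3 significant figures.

6.32 min

Δρ = 1027.95 − 1025.38 = 2.57 kg m⁻³ over Δz = 111.1 − 21.7 = 89.4 m.
N² = (9.8/1026.665) × (2.57/89.4) = 2.7441 × 10⁻⁴ s⁻².
N = √(2.7441 × 10⁻⁴) = 0.016565 rad s⁻¹, so T = 2π/N = 379.30 s = 6.3217 min ≈ 6.32 min.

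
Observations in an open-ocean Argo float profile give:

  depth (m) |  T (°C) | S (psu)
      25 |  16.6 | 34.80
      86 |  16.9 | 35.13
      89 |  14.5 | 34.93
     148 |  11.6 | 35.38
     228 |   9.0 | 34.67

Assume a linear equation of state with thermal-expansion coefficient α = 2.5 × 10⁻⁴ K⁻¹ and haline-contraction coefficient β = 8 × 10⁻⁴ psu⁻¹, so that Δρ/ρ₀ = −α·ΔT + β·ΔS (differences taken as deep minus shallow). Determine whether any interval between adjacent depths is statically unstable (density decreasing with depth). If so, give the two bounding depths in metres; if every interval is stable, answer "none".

none

Evaluate Δρ/ρ₀ = −αΔT + βΔS across each adjacent pair:
  25–86 m: −αΔT+βΔS = −(2.5 × 10⁻⁴)(+0.3)+(8 × 10⁻⁴)(+0.33) = 1.9 × 10⁻⁴ → stable
  86–89 m: −αΔT+βΔS = −(2.5 × 10⁻⁴)(-2.4)+(8 × 10⁻⁴)(-0.20) = 4.4 × 10⁻⁴ → stable
  89–148 m: −αΔT+βΔS = −(2.5 × 10⁻⁴)(-2.9)+(8 × 10⁻⁴)(+0.45) = 1.1 × 10⁻³ → stable
  148–228 m: −αΔT+βΔS = −(2.5 × 10⁻⁴)(-2.6)+(8 × 10⁻⁴)(-0.71) = 8.2 × 10⁻⁵ → stable
Every interval has Δρ > 0: the column is stably stratified throughout.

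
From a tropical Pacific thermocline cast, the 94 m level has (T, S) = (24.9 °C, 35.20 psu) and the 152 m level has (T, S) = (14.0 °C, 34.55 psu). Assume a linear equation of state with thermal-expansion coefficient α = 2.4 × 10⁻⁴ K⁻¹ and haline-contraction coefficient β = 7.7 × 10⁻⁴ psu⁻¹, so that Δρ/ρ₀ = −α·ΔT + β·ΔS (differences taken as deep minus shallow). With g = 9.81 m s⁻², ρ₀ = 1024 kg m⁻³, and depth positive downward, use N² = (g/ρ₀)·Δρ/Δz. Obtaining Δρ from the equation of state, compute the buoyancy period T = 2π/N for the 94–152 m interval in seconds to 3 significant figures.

ΔT = -10.9 K, ΔS = -0.65 psu (deep − shallow).
Δρ/ρ₀ = −αΔT + βΔS = 2.616 × 10⁻³ − 5.005 × 10⁻⁴ = 2.1155 × 10⁻³, so Δρ ≈ 2.166 kg m⁻³.
N² = (g/ρ₀)·Δρ/Δz = g·(Δρ/ρ₀)/Δz = 9.81 × 2.1155 × 10⁻³ / 58 = 3.5781 × 10⁻⁴ s⁻².
N = √(3.5781 × 10⁻⁴) = 0.018916 rad s⁻¹ → T = 2π/N = 332.16 s ≈ 332 s.

332 s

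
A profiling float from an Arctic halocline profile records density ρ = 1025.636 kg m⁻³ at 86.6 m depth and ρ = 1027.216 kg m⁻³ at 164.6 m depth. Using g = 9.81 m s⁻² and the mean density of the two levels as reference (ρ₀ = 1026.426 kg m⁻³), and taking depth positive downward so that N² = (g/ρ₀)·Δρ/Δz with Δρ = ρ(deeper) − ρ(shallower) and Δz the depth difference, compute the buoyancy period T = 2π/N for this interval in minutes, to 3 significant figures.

7.53 min

Δρ = 1027.216 − 1025.636 = 1.580 kg m⁻³ over Δz = 164.6 − 86.6 = 78 m.
N² = (9.81/1026.426) × (1.580/78) = 1.9360 × 10⁻⁴ s⁻².
N = √(1.9360 × 10⁻⁴) = 0.013914 rad s⁻¹, so T = 2π/N = 451.57 s = 7.5262 min ≈ 7.53 min.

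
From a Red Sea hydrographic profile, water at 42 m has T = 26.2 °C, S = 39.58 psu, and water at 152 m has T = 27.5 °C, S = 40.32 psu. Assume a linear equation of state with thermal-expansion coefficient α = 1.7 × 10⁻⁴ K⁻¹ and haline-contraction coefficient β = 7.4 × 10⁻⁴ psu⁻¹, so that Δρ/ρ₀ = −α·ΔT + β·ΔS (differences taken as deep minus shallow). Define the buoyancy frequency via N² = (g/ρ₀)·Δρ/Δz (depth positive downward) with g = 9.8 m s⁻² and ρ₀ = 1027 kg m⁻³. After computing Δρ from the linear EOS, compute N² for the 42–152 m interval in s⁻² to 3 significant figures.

2.91 × 10⁻⁵ s⁻²

ΔT = +1.3 K, ΔS = +0.74 psu (deep − shallow).
Δρ/ρ₀ = −αΔT + βΔS = -2.21 × 10⁻⁴ + 5.476 × 10⁻⁴ = 3.266 × 10⁻⁴, so Δρ ≈ 0.3354 kg m⁻³.
N² = (g/ρ₀)·Δρ/Δz = g·(Δρ/ρ₀)/Δz = 9.8 × 3.266 × 10⁻⁴ / 110 = 2.9097 × 10⁻⁵ s⁻² ≈ 2.91 × 10⁻⁵ s⁻².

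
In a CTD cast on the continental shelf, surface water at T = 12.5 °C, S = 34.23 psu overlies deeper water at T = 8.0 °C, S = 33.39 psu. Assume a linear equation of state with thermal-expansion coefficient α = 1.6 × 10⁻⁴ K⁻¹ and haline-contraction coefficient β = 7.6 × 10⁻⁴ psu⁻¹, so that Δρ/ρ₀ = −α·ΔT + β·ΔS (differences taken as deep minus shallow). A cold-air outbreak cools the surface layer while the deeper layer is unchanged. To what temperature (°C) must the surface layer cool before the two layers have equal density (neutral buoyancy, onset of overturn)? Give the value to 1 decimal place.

12.0 °C

Neutral buoyancy requires Δρ = 0, i.e. −α(T_deep − T_surf′) + β(S_deep − S_surf) = 0.
T_surf′ = T_deep − (β/α)·ΔS = 8.0 − (7.6 × 10⁻⁴/1.6 × 10⁻⁴)·(-0.84) = 11.990 °C.
Cooling required: 12.5 − (11.990) = 0.510 °C.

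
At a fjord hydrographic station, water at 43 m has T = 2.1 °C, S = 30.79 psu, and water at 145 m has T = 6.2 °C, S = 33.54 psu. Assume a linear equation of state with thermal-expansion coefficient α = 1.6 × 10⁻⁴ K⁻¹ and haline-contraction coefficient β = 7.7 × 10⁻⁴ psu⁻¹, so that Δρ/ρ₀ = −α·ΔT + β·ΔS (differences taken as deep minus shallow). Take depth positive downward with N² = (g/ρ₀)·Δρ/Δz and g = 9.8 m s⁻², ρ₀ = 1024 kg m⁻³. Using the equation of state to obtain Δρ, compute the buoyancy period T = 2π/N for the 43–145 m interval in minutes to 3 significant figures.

8.84 min

ΔT = +4.1 K, ΔS = +2.75 psu (deep − shallow).
Δρ/ρ₀ = −αΔT + βΔS = -6.56 × 10⁻⁴ + 2.1175 × 10⁻³ = 1.4615 × 10⁻³, so Δρ ≈ 1.497 kg m⁻³.
N² = (g/ρ₀)·Δρ/Δz = g·(Δρ/ρ₀)/Δz = 9.8 × 1.4615 × 10⁻³ / 102 = 1.4042 × 10⁻⁴ s⁻².
N = √(1.4042 × 10⁻⁴) = 0.011850 rad s⁻¹ → T = 2π/N = 530.23 s = 8.8372 min ≈ 8.84 min.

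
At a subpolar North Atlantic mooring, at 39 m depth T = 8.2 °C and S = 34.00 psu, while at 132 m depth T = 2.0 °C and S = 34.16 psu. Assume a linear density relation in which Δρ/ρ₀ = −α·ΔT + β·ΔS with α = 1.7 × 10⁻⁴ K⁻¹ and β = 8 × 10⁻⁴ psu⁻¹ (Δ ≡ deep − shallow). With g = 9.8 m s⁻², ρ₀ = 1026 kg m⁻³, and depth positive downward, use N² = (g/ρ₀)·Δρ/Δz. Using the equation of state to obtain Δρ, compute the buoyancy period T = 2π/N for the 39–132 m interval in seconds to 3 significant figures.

ΔT = -6.2 K, ΔS = +0.16 psu (deep − shallow).
Δρ/ρ₀ = −αΔT + βΔS = 1.054 × 10⁻³ + 1.28 × 10⁻⁴ = 1.182 × 10⁻³, so Δρ ≈ 1.213 kg m⁻³.
N² = (g/ρ₀)·Δρ/Δz = g·(Δρ/ρ₀)/Δz = 9.8 × 1.182 × 10⁻³ / 93 = 1.2455 × 10⁻⁴ s⁻².
N = √(1.2455 × 10⁻⁴) = 0.011160 rad s⁻¹ → T = 2π/N = 563.01 s ≈ 563 s.

563 s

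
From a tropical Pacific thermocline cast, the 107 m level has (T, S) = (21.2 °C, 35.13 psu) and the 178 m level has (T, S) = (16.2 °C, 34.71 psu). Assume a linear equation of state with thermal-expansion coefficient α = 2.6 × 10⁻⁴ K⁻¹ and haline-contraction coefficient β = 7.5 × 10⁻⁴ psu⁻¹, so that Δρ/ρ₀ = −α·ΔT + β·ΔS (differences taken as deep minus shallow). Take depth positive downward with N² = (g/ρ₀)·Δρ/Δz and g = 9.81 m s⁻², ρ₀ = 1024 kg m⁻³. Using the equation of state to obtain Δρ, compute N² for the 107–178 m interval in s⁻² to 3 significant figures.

ΔT = -5.0 K, ΔS = -0.42 psu (deep − shallow).
Δρ/ρ₀ = −αΔT + βΔS = 1.30 × 10⁻³ − 3.15 × 10⁻⁴ = 9.85 × 10⁻⁴, so Δρ ≈ 1.009 kg m⁻³.
N² = (g/ρ₀)·Δρ/Δz = g·(Δρ/ρ₀)/Δz = 9.81 × 9.85 × 10⁻⁴ / 71 = 1.3610 × 10⁻⁴ s⁻² ≈ 1.36 × 10⁻⁴ s⁻².

1.36 × 10⁻⁴ s⁻²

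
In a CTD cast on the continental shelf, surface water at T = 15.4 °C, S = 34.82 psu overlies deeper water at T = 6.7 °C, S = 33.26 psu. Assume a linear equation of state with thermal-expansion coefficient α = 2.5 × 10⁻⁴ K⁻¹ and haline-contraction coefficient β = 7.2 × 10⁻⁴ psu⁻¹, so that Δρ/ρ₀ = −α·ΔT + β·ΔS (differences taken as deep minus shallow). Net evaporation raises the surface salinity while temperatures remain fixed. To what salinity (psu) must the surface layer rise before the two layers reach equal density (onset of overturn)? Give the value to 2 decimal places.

36.28 psu

Neutral buoyancy requires −α(T_deep − T_surf) + β(S_deep − S_surf′) = 0.
S_surf′ = S_deep − (α/β)·ΔT = 33.26 − (2.5 × 10⁻⁴/7.2 × 10⁻⁴)·(-8.7) = 36.2808 psu.
Increase required: 36.2808 − 34.82 = 1.4608 psu.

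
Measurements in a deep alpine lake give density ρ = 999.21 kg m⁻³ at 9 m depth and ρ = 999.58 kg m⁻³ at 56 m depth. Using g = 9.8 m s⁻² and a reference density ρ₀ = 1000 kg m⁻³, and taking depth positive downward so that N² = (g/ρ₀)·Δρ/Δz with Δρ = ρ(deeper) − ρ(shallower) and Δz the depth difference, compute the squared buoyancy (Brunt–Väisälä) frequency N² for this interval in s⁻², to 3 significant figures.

7.71 × 10⁻⁵ s⁻²

Δρ = 999.58 − 999.21 = 0.37 kg m⁻³ over Δz = 56 − 9 = 47 m.
N² = (9.8/1000) × (0.37/47) = 7.7149 × 10⁻⁵ s⁻² ≈ 7.71 × 10⁻⁵ s⁻².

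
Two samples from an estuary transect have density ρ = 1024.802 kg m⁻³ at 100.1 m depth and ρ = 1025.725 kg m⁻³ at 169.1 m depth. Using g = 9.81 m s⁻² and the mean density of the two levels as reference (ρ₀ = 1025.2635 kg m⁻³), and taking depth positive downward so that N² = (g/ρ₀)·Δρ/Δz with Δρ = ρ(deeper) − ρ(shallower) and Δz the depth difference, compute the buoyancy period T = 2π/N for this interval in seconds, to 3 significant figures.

555 s

Δρ = 1025.725 − 1024.802 = 0.923 kg m⁻³ over Δz = 169.1 − 100.1 = 69 m.
N² = (9.81/1025.2635) × (0.923/69) = 1.2799 × 10⁻⁴ s⁻².
N = √(1.2799 × 10⁻⁴) = 0.011313 rad s⁻¹, so T = 2π/N = 555.40 s ≈ 555 s.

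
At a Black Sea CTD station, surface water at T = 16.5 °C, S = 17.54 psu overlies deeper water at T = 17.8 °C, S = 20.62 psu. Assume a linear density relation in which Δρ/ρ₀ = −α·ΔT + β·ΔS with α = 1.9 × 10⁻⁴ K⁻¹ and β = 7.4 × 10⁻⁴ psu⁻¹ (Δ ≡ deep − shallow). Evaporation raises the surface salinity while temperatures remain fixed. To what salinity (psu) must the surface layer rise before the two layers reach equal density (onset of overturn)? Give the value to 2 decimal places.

Neutral buoyancy requires −α(T_deep − T_surf) + β(S_deep − S_surf′) = 0.
S_surf′ = S_deep − (α/β)·ΔT = 20.62 − (1.9 × 10⁻⁴/7.4 × 10⁻⁴)·(+1.3) = 20.2862 psu.
Increase required: 20.2862 − 17.54 = 2.7462 psu.

20.29 psu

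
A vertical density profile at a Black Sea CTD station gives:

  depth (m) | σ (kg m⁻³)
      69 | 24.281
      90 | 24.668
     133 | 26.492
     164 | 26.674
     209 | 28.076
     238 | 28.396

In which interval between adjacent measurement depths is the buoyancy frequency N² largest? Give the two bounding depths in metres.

90–133 m

Compute the density gradient over each adjacent pair:
  69–90 m: Δρ/Δz = 0.387/21 = 0.018 kg m⁻⁴
  90–133 m: Δρ/Δz = 1.824/43 = 0.042 kg m⁻⁴
  133–164 m: Δρ/Δz = 0.182/31 = 5.9 × 10⁻³ kg m⁻⁴
  164–209 m: Δρ/Δz = 1.402/45 = 0.031 kg m⁻⁴
  209–238 m: Δρ/Δz = 0.320/29 = 0.011 kg m⁻⁴
The largest gradient is in the 90–133 m interval — the pycnocline.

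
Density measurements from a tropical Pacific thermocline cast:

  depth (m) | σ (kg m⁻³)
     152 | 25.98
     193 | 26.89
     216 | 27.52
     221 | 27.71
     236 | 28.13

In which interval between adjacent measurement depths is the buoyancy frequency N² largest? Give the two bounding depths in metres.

Compute the density gradient over each adjacent pair:
  152–193 m: Δρ/Δz = 0.91/41 = 0.022 kg m⁻⁴
  193–216 m: Δρ/Δz = 0.63/23 = 0.027 kg m⁻⁴
  216–221 m: Δρ/Δz = 0.19/5 = 0.038 kg m⁻⁴
  221–236 m: Δρ/Δz = 0.42/15 = 0.028 kg m⁻⁴
The largest gradient is in the 216–221 m interval — the pycnocline.

216–221 m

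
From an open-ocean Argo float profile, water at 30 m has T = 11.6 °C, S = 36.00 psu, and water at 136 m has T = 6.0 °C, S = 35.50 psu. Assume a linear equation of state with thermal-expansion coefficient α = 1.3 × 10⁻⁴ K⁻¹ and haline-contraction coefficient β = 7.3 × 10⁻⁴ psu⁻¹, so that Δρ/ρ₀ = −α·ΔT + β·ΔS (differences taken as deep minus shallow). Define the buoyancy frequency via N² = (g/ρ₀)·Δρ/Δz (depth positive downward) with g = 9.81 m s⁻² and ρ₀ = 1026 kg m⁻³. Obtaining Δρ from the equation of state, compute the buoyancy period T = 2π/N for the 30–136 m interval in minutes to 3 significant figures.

ΔT = -5.6 K, ΔS = -0.50 psu (deep − shallow).
Δρ/ρ₀ = −αΔT + βΔS = 7.28 × 10⁻⁴ − 3.65 × 10⁻⁴ = 3.63 × 10⁻⁴, so Δρ ≈ 0.3724 kg m⁻³.
N² = (g/ρ₀)·Δρ/Δz = g·(Δρ/ρ₀)/Δz = 9.81 × 3.63 × 10⁻⁴ / 106 = 3.3595 × 10⁻⁵ s⁻².
N = √(3.3595 × 10⁻⁵) = 5.7961 × 10⁻³ rad s⁻¹ → T = 2π/N = 1.0840 × 10³ s = 18.067 min ≈ 18.1 min.

18.1 min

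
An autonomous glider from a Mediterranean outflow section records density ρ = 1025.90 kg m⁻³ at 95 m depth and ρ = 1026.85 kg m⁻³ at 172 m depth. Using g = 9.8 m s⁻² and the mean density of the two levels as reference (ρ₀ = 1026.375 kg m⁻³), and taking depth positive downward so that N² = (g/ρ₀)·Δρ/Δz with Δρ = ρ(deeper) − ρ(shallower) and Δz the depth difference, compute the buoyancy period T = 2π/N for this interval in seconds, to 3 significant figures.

Δρ = 1026.85 − 1025.90 = 0.95 kg m⁻³ over Δz = 172 − 95 = 77 m.
N² = (9.8/1026.375) × (0.95/77) = 1.1780 × 10⁻⁴ s⁻².
N = √(1.1780 × 10⁻⁴) = 0.010854 rad s⁻¹, so T = 2π/N = 578.88 s ≈ 579 s.

579 s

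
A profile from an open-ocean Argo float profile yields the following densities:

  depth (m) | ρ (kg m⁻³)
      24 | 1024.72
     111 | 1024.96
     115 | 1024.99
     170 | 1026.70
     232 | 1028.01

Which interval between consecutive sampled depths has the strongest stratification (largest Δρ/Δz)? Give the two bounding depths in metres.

115–170 m

Compute the density gradient over each adjacent pair:
  24–111 m: Δρ/Δz = 0.24/87 = 2.8 × 10⁻³ kg m⁻⁴
  111–115 m: Δρ/Δz = 0.03/4 = 7.5 × 10⁻³ kg m⁻⁴
  115–170 m: Δρ/Δz = 1.71/55 = 0.031 kg m⁻⁴
  170–232 m: Δρ/Δz = 1.31/62 = 0.021 kg m⁻⁴
The largest gradient is in the 115–170 m interval — the pycnocline.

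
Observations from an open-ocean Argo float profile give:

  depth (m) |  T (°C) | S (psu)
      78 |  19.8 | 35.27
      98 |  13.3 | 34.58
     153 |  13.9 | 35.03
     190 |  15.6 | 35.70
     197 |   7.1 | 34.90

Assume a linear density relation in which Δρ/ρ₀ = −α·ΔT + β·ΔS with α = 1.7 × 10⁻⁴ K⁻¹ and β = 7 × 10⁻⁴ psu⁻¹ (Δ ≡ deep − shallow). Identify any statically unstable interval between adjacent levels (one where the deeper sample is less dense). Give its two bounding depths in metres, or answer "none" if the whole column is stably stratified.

Evaluate Δρ/ρ₀ = −αΔT + βΔS across each adjacent pair:
  78–98 m: −αΔT+βΔS = −(1.7 × 10⁻⁴)(-6.5)+(7 × 10⁻⁴)(-0.69) = 6.2 × 10⁻⁴ → stable
  98–153 m: −αΔT+βΔS = −(1.7 × 10⁻⁴)(+0.6)+(7 × 10⁻⁴)(+0.45) = 2.1 × 10⁻⁴ → stable
  153–190 m: −αΔT+βΔS = −(1.7 × 10⁻⁴)(+1.7)+(7 × 10⁻⁴)(+0.67) = 1.8 × 10⁻⁴ → stable
  190–197 m: −αΔT+βΔS = −(1.7 × 10⁻⁴)(-8.5)+(7 × 10⁻⁴)(-0.80) = 8.9 × 10⁻⁴ → stable
Every interval has Δρ > 0: the column is stably stratified throughout.

none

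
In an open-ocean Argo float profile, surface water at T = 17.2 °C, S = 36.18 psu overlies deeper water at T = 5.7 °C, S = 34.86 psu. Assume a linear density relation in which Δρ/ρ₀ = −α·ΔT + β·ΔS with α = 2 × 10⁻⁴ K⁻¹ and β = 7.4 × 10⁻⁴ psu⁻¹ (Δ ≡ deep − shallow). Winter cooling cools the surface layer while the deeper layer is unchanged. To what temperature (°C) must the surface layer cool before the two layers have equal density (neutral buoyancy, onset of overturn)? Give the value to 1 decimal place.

10.6 °C

Neutral buoyancy requires Δρ = 0, i.e. −α(T_deep − T_surf′) + β(S_deep − S_surf) = 0.
T_surf′ = T_deep − (β/α)·ΔS = 5.7 − (7.4 × 10⁻⁴/2 × 10⁻⁴)·(-1.32) = 10.584 °C.
Cooling required: 17.2 − (10.584) = 6.616 °C.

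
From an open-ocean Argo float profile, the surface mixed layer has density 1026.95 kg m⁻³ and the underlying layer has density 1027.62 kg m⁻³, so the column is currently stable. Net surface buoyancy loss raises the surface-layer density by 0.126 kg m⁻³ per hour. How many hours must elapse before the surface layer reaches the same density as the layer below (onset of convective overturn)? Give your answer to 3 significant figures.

5.32 hours

Density deficit of the surface layer: 1027.62 − 1026.95 = 0.67 kg m⁻³.
Required change = 0.67 / 0.126 = 5.32 hours.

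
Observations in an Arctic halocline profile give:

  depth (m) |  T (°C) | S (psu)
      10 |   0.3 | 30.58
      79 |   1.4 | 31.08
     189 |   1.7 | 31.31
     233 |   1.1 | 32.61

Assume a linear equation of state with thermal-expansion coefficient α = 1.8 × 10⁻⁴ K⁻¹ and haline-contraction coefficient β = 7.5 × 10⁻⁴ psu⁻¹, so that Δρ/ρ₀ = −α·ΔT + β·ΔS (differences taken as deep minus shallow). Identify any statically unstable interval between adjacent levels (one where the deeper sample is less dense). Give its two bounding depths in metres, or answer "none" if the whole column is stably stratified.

Evaluate Δρ/ρ₀ = −αΔT + βΔS across each adjacent pair:
  10–79 m: −αΔT+βΔS = −(1.8 × 10⁻⁴)(+1.1)+(7.5 × 10⁻⁴)(+0.50) = 1.8 × 10⁻⁴ → stable
  79–189 m: −αΔT+βΔS = −(1.8 × 10⁻⁴)(+0.3)+(7.5 × 10⁻⁴)(+0.23) = 1.2 × 10⁻⁴ → stable
  189–233 m: −αΔT+βΔS = −(1.8 × 10⁻⁴)(-0.6)+(7.5 × 10⁻⁴)(+1.30) = 1.1 × 10⁻³ → stable
Every interval has Δρ > 0: the column is stably stratified throughout.

none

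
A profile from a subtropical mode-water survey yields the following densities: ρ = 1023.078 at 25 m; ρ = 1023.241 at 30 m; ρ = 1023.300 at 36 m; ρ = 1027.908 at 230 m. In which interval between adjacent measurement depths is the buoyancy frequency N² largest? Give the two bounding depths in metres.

Compute the density gradient over each adjacent pair:
  25–30 m: Δρ/Δz = 0.163/5 = 0.033 kg m⁻⁴
  30–36 m: Δρ/Δz = 0.059/6 = 9.8 × 10⁻³ kg m⁻⁴
  36–230 m: Δρ/Δz = 4.608/194 = 0.024 kg m⁻⁴
The largest gradient is in the 25–30 m interval — the pycnocline.

25–30 m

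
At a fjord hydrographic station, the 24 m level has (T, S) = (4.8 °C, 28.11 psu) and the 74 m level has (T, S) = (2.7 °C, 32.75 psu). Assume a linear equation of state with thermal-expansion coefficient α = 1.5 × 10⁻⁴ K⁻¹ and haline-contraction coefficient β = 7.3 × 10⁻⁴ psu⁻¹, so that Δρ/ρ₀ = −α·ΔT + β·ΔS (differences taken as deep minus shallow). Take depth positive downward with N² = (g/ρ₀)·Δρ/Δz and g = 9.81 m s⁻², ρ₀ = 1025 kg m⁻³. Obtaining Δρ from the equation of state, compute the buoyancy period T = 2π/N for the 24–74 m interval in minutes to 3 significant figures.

3.89 min

ΔT = -2.1 K, ΔS = +4.64 psu (deep − shallow).
Δρ/ρ₀ = −αΔT + βΔS = 3.15 × 10⁻⁴ + 3.3872 × 10⁻³ = 3.7022 × 10⁻³, so Δρ ≈ 3.795 kg m⁻³.
N² = (g/ρ₀)·Δρ/Δz = g·(Δρ/ρ₀)/Δz = 9.81 × 3.7022 × 10⁻³ / 50 = 7.2637 × 10⁻⁴ s⁻².
N = √(7.2637 × 10⁻⁴) = 0.026951 rad s⁻¹ → T = 2π/N = 233.13 s = 3.8855 min ≈ 3.89 min.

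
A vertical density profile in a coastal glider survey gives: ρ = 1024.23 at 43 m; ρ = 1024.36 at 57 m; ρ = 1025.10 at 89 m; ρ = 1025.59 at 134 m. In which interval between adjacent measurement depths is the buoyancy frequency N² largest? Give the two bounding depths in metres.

Compute the density gradient over each adjacent pair:
  43–57 m: Δρ/Δz = 0.13/14 = 9.3 × 10⁻³ kg m⁻⁴
  57–89 m: Δρ/Δz = 0.74/32 = 0.023 kg m⁻⁴
  89–134 m: Δρ/Δz = 0.49/45 = 0.011 kg m⁻⁴
The largest gradient is in the 57–89 m interval — the pycnocline.

57–89 m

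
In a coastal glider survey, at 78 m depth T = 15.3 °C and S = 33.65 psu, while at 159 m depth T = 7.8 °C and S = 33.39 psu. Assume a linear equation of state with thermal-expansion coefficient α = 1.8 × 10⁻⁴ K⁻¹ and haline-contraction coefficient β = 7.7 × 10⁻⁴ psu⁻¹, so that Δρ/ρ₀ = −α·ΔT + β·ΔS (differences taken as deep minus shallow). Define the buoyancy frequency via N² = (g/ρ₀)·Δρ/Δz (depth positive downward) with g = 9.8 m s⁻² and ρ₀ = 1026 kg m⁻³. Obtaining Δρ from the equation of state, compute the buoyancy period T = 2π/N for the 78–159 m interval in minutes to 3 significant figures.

8.88 min

ΔT = -7.5 K, ΔS = -0.26 psu (deep − shallow).
Δρ/ρ₀ = −αΔT + βΔS = 1.35 × 10⁻³ − 2.002 × 10⁻⁴ = 1.1498 × 10⁻³, so Δρ ≈ 1.180 kg m⁻³.
N² = (g/ρ₀)·Δρ/Δz = g·(Δρ/ρ₀)/Δz = 9.8 × 1.1498 × 10⁻³ / 81 = 1.3911 × 10⁻⁴ s⁻².
N = √(1.3911 × 10⁻⁴) = 0.011794 rad s⁻¹ → T = 2π/N = 532.74 s = 8.8790 min ≈ 8.88 min.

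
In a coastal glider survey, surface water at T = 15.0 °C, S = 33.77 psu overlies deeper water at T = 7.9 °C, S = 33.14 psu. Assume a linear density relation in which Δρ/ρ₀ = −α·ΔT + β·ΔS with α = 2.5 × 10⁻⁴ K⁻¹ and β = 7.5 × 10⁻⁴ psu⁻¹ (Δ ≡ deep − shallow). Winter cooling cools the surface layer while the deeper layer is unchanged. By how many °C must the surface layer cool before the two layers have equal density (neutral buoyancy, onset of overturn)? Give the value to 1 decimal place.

Neutral buoyancy requires Δρ = 0, i.e. −α(T_deep − T_surf′) + β(S_deep − S_surf) = 0.
T_surf′ = T_deep − (β/α)·ΔS = 7.9 − (7.5 × 10⁻⁴/2.5 × 10⁻⁴)·(-0.63) = 9.790 °C.
Cooling required: 15.0 − (9.790) = 5.210 °C.

5.2 °C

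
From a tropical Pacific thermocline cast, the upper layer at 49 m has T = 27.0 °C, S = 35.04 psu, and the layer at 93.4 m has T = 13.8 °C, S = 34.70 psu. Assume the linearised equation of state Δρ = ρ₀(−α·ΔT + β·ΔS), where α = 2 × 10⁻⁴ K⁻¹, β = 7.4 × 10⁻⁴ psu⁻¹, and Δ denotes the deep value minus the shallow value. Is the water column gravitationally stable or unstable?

stable

ΔT = 13.8 − 27.0 = -13.2 K and ΔS = 34.70 − 35.04 = -0.34 psu (deep − shallow).
−αΔT = 2.64 × 10⁻³; βΔS = -2.516 × 10⁻⁴; sum Δρ/ρ₀ = 2.3884 × 10⁻³.
Δρ/ρ₀ > 0, so Δρ > 0: deeper water is denser → statically stable.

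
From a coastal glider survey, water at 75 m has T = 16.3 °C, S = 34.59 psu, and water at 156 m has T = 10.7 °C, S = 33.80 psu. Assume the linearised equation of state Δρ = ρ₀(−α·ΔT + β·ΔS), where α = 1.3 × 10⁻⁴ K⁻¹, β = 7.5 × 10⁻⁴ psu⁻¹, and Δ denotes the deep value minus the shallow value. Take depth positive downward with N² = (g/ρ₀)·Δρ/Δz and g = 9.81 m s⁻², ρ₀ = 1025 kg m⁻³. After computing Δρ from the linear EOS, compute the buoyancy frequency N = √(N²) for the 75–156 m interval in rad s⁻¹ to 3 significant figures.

4.05 × 10⁻³ rad s⁻¹

ΔT = -5.6 K, ΔS = -0.79 psu (deep − shallow).
Δρ/ρ₀ = −αΔT + βΔS = 7.28 × 10⁻⁴ − 5.925 × 10⁻⁴ = 1.355 × 10⁻⁴, so Δρ ≈ 0.1389 kg m⁻³.
N² = (g/ρ₀)·Δρ/Δz = g·(Δρ/ρ₀)/Δz = 9.81 × 1.355 × 10⁻⁴ / 81 = 1.6411 × 10⁻⁵ s⁻².
N = √(1.6411 × 10⁻⁵) = 4.0510 × 10⁻³ rad s⁻¹ ≈ 4.05 × 10⁻³ rad s⁻¹.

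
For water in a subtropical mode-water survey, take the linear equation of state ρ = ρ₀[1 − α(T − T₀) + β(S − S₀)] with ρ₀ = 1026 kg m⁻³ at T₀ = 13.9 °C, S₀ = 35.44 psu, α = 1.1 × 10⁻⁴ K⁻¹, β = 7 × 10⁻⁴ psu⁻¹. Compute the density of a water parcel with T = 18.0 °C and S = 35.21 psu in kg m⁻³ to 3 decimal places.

1025.372 kg m⁻³

T − T₀ = +4.1 K, S − S₀ = -0.23 psu.
Bracket = 1 − α·(+4.1) + β·(-0.23) = 1 + (-6.12 × 10⁻⁴) = 0.9993880.
ρ = 1026 × 0.9993880 = 1025.372 kg m⁻³.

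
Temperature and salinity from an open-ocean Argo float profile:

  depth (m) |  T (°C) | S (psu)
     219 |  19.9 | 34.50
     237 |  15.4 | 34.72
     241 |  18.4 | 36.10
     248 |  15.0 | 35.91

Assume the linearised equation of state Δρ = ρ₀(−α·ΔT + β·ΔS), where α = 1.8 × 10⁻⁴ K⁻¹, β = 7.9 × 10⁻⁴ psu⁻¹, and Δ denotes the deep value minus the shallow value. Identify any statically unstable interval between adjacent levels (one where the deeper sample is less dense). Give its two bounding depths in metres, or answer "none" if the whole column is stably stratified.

Evaluate Δρ/ρ₀ = −αΔT + βΔS across each adjacent pair:
  219–237 m: −αΔT+βΔS = −(1.8 × 10⁻⁴)(-4.5)+(7.9 × 10⁻⁴)(+0.22) = 9.8 × 10⁻⁴ → stable
  237–241 m: −αΔT+βΔS = −(1.8 × 10⁻⁴)(+3.0)+(7.9 × 10⁻⁴)(+1.38) = 5.5 × 10⁻⁴ → stable
  241–248 m: −αΔT+βΔS = −(1.8 × 10⁻⁴)(-3.4)+(7.9 × 10⁻⁴)(-0.19) = 4.6 × 10⁻⁴ → stable
Every interval has Δρ > 0: the column is stably stratified throughout.

none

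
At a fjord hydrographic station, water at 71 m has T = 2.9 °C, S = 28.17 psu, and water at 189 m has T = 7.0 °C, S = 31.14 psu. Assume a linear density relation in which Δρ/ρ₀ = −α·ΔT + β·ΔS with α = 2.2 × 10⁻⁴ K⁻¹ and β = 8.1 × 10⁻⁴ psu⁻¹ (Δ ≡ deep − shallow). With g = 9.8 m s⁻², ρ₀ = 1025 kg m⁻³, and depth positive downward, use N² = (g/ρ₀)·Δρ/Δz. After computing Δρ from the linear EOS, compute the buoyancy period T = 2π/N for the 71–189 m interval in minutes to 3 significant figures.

9.37 min

ΔT = +4.1 K, ΔS = +2.97 psu (deep − shallow).
Δρ/ρ₀ = −αΔT + βΔS = -9.02 × 10⁻⁴ + 2.4057 × 10⁻³ = 1.5037 × 10⁻³, so Δρ ≈ 1.541 kg m⁻³.
N² = (g/ρ₀)·Δρ/Δz = g·(Δρ/ρ₀)/Δz = 9.8 × 1.5037 × 10⁻³ / 118 = 1.2488 × 10⁻⁴ s⁻².
N = √(1.2488 × 10⁻⁴) = 0.011175 rad s⁻¹ → T = 2π/N = 562.25 s = 9.3708 min ≈ 9.37 min.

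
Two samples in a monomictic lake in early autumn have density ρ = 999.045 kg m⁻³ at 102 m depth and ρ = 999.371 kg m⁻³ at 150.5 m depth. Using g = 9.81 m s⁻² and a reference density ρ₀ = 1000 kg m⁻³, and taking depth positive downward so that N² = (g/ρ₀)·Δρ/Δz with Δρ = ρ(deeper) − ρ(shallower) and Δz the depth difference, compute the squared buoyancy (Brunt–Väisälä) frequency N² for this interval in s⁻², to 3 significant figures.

Δρ = 999.371 − 999.045 = 0.326 kg m⁻³ over Δz = 150.5 − 102 = 48.5 m.
N² = (9.81/1000) × (0.326/48.5) = 6.5939 × 10⁻⁵ s⁻² ≈ 6.59 × 10⁻⁵ s⁻².

6.59 × 10⁻⁵ s⁻²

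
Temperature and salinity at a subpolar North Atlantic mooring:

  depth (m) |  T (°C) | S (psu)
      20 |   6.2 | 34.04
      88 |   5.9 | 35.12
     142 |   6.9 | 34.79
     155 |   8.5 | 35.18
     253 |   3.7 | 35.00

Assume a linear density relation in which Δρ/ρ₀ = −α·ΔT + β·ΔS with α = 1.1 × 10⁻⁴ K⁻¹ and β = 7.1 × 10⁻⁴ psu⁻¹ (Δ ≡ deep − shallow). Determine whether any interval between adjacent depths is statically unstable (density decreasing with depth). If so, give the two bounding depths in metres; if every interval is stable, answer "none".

Evaluate Δρ/ρ₀ = −αΔT + βΔS across each adjacent pair:
  20–88 m: −αΔT+βΔS = −(1.1 × 10⁻⁴)(-0.3)+(7.1 × 10⁻⁴)(+1.08) = 8.0 × 10⁻⁴ → stable
  88–142 m: −αΔT+βΔS = −(1.1 × 10⁻⁴)(+1.0)+(7.1 × 10⁻⁴)(-0.33) = -3.4 × 10⁻⁴ → UNSTABLE
  142–155 m: −αΔT+βΔS = −(1.1 × 10⁻⁴)(+1.6)+(7.1 × 10⁻⁴)(+0.39) = 1.0 × 10⁻⁴ → stable
  155–253 m: −αΔT+βΔS = −(1.1 × 10⁻⁴)(-4.8)+(7.1 × 10⁻⁴)(-0.18) = 4.0 × 10⁻⁴ → stable
The 88–142 m interval has Δρ < 0: lighter water underlies denser water.

88–142 m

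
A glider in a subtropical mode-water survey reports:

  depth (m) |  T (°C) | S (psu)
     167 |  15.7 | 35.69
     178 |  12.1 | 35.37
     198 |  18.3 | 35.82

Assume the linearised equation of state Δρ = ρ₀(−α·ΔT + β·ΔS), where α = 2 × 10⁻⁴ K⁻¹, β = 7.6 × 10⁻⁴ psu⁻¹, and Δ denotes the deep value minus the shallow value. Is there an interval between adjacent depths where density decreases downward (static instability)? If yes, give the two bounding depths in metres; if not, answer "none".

Evaluate Δρ/ρ₀ = −αΔT + βΔS across each adjacent pair:
  167–178 m: −αΔT+βΔS = −(2 × 10⁻⁴)(-3.6)+(7.6 × 10⁻⁴)(-0.32) = 4.8 × 10⁻⁴ → stable
  178–198 m: −αΔT+βΔS = −(2 × 10⁻⁴)(+6.2)+(7.6 × 10⁻⁴)(+0.45) = -9.0 × 10⁻⁴ → UNSTABLE
The 178–198 m interval has Δρ < 0: lighter water underlies denser water.

178–198 m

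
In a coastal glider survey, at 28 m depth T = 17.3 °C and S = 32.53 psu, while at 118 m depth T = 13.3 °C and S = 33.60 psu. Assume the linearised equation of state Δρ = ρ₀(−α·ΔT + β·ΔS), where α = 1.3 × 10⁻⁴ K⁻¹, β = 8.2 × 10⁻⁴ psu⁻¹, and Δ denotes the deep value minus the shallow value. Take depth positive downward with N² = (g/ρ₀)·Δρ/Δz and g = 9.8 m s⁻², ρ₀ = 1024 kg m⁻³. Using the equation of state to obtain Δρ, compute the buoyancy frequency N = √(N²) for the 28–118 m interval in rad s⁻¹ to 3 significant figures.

ΔT = -4.0 K, ΔS = +1.07 psu (deep − shallow).
Δρ/ρ₀ = −αΔT + βΔS = 5.20 × 10⁻⁴ + 8.774 × 10⁻⁴ = 1.3974 × 10⁻³, so Δρ ≈ 1.431 kg m⁻³.
N² = (g/ρ₀)·Δρ/Δz = g·(Δρ/ρ₀)/Δz = 9.8 × 1.3974 × 10⁻³ / 90 = 1.5216 × 10⁻⁴ s⁻².
N = √(1.5216 × 10⁻⁴) = 0.012335 rad s⁻¹ ≈ 0.0123 rad s⁻¹.

0.0123 rad s⁻¹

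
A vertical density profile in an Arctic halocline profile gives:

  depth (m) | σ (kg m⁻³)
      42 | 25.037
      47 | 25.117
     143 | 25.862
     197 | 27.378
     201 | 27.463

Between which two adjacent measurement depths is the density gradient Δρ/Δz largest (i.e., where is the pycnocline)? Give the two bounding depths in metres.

Compute the density gradient over each adjacent pair:
  42–47 m: Δρ/Δz = 0.080/5 = 0.016 kg m⁻⁴
  47–143 m: Δρ/Δz = 0.745/96 = 7.8 × 10⁻³ kg m⁻⁴
  143–197 m: Δρ/Δz = 1.516/54 = 0.028 kg m⁻⁴
  197–201 m: Δρ/Δz = 0.085/4 = 0.021 kg m⁻⁴
The largest gradient is in the 143–197 m interval — the pycnocline.

143–197 m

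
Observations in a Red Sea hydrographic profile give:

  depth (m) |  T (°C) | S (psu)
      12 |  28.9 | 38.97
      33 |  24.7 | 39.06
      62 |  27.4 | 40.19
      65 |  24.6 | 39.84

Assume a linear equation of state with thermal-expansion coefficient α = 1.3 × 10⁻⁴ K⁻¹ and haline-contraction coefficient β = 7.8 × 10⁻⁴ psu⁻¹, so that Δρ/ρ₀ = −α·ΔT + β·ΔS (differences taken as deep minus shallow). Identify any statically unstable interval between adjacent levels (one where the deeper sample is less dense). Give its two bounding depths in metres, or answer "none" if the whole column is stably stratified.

none

Evaluate Δρ/ρ₀ = −αΔT + βΔS across each adjacent pair:
  12–33 m: −αΔT+βΔS = −(1.3 × 10⁻⁴)(-4.2)+(7.8 × 10⁻⁴)(+0.09) = 6.2 × 10⁻⁴ → stable
  33–62 m: −αΔT+βΔS = −(1.3 × 10⁻⁴)(+2.7)+(7.8 × 10⁻⁴)(+1.13) = 5.3 × 10⁻⁴ → stable
  62–65 m: −αΔT+βΔS = −(1.3 × 10⁻⁴)(-2.8)+(7.8 × 10⁻⁴)(-0.35) = 9.1 × 10⁻⁵ → stable
Every interval has Δρ > 0: the column is stably stratified throughout.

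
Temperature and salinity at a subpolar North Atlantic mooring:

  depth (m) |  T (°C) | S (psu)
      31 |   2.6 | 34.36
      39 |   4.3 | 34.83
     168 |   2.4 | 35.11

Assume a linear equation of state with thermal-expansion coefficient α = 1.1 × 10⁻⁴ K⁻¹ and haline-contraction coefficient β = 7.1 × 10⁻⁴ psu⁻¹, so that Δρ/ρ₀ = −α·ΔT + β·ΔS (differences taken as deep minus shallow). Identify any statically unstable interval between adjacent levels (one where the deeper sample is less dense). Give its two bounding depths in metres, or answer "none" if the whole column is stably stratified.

none

Evaluate Δρ/ρ₀ = −αΔT + βΔS across each adjacent pair:
  31–39 m: −αΔT+βΔS = −(1.1 × 10⁻⁴)(+1.7)+(7.1 × 10⁻⁴)(+0.47) = 1.5 × 10⁻⁴ → stable
  39–168 m: −αΔT+βΔS = −(1.1 × 10⁻⁴)(-1.9)+(7.1 × 10⁻⁴)(+0.28) = 4.1 × 10⁻⁴ → stable
Every interval has Δρ > 0: the column is stably stratified throughout.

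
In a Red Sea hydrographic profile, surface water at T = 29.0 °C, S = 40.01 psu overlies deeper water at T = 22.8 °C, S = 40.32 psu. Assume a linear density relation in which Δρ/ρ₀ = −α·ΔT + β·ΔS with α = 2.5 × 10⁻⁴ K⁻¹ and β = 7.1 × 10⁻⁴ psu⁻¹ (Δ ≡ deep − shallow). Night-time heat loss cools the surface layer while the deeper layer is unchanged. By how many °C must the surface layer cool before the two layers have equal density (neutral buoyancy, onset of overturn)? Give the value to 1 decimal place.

Neutral buoyancy requires Δρ = 0, i.e. −α(T_deep − T_surf′) + β(S_deep − S_surf) = 0.
T_surf′ = T_deep − (β/α)·ΔS = 22.8 − (7.1 × 10⁻⁴/2.5 × 10⁻⁴)·(+0.31) = 21.920 °C.
Cooling required: 29.0 − (21.920) = 7.080 °C.

7.1 °C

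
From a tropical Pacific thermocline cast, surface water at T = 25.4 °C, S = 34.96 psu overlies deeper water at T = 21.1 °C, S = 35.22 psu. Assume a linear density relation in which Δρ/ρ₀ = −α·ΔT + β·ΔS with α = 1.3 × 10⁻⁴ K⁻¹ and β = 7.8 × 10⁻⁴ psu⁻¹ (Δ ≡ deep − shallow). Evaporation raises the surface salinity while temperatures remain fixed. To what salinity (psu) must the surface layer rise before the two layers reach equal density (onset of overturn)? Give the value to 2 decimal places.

35.94 psu

Neutral buoyancy requires −α(T_deep − T_surf) + β(S_deep − S_surf′) = 0.
S_surf′ = S_deep − (α/β)·ΔT = 35.22 − (1.3 × 10⁻⁴/7.8 × 10⁻⁴)·(-4.3) = 35.9367 psu.
Increase required: 35.9367 − 34.96 = 0.9767 psu.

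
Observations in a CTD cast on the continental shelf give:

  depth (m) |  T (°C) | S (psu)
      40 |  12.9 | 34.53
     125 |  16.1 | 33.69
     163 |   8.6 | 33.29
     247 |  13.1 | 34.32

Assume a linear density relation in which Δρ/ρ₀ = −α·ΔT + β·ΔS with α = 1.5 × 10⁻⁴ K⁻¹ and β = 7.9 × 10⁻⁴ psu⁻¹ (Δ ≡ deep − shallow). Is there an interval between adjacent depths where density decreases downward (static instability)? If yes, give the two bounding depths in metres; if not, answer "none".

Evaluate Δρ/ρ₀ = −αΔT + βΔS across each adjacent pair:
  40–125 m: −αΔT+βΔS = −(1.5 × 10⁻⁴)(+3.2)+(7.9 × 10⁻⁴)(-0.84) = -1.1 × 10⁻³ → UNSTABLE
  125–163 m: −αΔT+βΔS = −(1.5 × 10⁻⁴)(-7.5)+(7.9 × 10⁻⁴)(-0.40) = 8.1 × 10⁻⁴ → stable
  163–247 m: −αΔT+βΔS = −(1.5 × 10⁻⁴)(+4.5)+(7.9 × 10⁻⁴)(+1.03) = 1.4 × 10⁻⁴ → stable
The 40–125 m interval has Δρ < 0: lighter water underlies denser water.

40–125 m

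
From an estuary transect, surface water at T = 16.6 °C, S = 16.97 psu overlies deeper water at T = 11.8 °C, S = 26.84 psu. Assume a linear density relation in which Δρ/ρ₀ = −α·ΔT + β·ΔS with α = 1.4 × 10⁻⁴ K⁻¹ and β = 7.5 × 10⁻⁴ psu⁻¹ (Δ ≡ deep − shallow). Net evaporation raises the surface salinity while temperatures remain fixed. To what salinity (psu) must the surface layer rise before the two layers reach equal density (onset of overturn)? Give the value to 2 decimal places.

27.74 psu

Neutral buoyancy requires −α(T_deep − T_surf) + β(S_deep − S_surf′) = 0.
S_surf′ = S_deep − (α/β)·ΔT = 26.84 − (1.4 × 10⁻⁴/7.5 × 10⁻⁴)·(-4.8) = 27.7360 psu.
Increase required: 27.7360 − 16.97 = 10.7660 psu.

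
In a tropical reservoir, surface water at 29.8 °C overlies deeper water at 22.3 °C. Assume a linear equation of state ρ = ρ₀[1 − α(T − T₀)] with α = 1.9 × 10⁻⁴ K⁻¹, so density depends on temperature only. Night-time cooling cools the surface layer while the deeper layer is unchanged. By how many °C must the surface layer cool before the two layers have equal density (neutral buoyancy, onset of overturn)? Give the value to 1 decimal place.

With temperature the only control, equal density requires T_surf′ = T_deep.
T_surf′ = 22.3 °C.
Cooling required: 29.8 − 22.3 = 7.5 °C.

7.5 °C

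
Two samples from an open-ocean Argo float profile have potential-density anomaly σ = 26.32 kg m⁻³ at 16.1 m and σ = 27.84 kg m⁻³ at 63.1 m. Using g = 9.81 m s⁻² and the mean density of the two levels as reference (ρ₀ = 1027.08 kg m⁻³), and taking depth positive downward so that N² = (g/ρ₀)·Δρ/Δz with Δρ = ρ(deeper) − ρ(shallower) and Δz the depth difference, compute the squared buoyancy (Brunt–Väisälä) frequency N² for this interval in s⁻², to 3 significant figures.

3.09 × 10⁻⁴ s⁻²

Δρ = 1027.84 − 1026.32 = 1.52 kg m⁻³ over Δz = 63.1 − 16.1 = 47 m.
N² = (9.81/1027.08) × (1.52/47) = 3.0889 × 10⁻⁴ s⁻² ≈ 3.09 × 10⁻⁴ s⁻².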